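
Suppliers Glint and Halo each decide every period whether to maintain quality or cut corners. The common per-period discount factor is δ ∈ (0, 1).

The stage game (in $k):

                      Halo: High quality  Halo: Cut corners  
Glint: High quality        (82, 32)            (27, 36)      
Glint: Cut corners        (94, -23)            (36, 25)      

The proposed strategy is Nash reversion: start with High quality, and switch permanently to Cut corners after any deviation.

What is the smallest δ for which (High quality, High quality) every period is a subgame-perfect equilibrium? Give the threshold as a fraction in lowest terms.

Glint: cooperation gives 82 each period; deviation gives 94 once then 36 forever.
  82/(1−δ) ≥ 94 + 36δ/(1−δ) ⇒ δ ≥ 12/58 = 6/29.
Halo: cooperation gives 32 each period; deviation gives 36 once then 25 forever.
  δ ≥ 4/11.
Both must hold, so the binding constraint is Halo's: δ ≥ 4/11.

4/11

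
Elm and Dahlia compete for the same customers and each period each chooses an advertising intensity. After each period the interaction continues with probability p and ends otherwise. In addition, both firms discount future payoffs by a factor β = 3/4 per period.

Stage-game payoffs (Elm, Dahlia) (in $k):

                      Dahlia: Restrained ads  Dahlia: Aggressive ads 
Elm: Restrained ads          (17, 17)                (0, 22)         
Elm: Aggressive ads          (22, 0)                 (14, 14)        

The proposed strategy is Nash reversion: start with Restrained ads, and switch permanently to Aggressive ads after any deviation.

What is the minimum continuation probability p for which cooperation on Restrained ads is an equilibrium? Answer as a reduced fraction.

5/6

Expected continuation weight on next period's payoff is β·p = 3/4·p, which plays the role of the discount factor.
Cooperation requires 3/4·p ≥ (22−17)/(22−14) = 5/8, hence p ≥ 5/6.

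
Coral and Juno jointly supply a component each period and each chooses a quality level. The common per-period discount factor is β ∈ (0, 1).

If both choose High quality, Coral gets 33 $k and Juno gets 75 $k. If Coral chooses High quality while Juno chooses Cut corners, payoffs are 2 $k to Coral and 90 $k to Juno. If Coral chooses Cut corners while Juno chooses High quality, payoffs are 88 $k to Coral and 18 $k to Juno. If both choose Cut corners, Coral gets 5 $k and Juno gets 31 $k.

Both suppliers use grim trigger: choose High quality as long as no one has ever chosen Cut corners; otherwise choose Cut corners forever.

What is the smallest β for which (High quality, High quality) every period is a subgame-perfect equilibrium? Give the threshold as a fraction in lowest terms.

For Coral: deviation gain 88−33 = 55, per-period punishment loss 33−5 = 28. IC gives β ≥ 55/83.
For Juno: gain 15, loss 44 per period, so β ≥ 15/59.
The tighter constraint is Coral's, so cooperation needs β ≥ 55/83.

55/83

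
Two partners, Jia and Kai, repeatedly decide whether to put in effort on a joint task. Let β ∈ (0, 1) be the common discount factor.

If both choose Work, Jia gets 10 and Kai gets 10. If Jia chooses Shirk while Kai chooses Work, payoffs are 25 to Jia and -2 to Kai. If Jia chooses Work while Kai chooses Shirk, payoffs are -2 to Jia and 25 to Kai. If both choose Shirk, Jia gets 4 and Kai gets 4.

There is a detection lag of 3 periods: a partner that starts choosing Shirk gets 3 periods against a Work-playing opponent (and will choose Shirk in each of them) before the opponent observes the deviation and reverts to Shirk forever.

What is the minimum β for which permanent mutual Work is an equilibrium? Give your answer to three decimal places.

A deviator earns 25 for 3 periods, then 4 forever; cooperating earns 10 forever. Multiplying the IC by (1−β):
10 ≥ 25(1−β^3) + 4β^3, so 21·β^3 ≥ 15 and β^3 ≥ 5/7.
β ≥ (5/7)^(1/3) ≈ 0.894.

0.894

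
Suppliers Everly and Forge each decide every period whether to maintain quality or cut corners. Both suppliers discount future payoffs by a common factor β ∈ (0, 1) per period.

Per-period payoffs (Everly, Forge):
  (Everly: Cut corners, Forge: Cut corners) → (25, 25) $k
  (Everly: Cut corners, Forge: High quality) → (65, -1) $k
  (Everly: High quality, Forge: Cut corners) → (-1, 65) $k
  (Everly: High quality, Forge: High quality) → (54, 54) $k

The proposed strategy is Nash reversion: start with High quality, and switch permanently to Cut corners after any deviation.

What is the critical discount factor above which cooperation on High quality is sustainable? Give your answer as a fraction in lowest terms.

Cooperation forever yields 54 each period: 54/(1−β).
Deviating yields 65 once, then 25 forever: 65 + 25β/(1−β).
No profitable deviation requires 54/(1−β) ≥ 65 + 25β/(1−β).
Multiplying by (1−β): 54 ≥ 65(1−β) + 25β = 65 − 40β.
So 40β ≥ 11, i.e. β ≥ 11/40.

11/40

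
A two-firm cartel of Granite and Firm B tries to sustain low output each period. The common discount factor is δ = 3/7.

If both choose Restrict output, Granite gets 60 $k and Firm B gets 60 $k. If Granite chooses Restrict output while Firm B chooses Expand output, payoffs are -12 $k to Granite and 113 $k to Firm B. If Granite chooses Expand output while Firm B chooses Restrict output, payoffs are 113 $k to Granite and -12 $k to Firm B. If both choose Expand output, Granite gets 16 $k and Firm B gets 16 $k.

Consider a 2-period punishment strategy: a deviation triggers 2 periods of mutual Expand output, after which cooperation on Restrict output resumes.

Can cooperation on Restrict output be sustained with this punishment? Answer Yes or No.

IC: δ+…+δ^2 ≥ (113−60)/(60−16) = 53/44.
At δ = 3/7: partial sum = 0.6122 < 1.2045. Cooperation not sustainable.

No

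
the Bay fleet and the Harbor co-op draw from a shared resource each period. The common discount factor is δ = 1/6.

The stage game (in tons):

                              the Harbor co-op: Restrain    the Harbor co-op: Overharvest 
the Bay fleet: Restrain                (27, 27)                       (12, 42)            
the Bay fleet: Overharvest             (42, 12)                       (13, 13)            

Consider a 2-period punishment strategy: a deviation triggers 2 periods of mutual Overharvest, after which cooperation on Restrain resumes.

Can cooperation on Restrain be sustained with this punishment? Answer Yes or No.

A one-shot deviation gives 42 now, then 13 for 2 periods, then back to 27.
Gain from deviating: (42−27) today; loss: (27−13) in each of the next 2 periods.
No-deviation condition: (27−13)(δ+…+δ^2) ≥ 42−27, i.e. δ+…+δ^2 ≥ 15/14.
At δ = 1/6: δ+…+δ^2 = 0.1944 < 1.0714.
So cooperation is not sustainable.

No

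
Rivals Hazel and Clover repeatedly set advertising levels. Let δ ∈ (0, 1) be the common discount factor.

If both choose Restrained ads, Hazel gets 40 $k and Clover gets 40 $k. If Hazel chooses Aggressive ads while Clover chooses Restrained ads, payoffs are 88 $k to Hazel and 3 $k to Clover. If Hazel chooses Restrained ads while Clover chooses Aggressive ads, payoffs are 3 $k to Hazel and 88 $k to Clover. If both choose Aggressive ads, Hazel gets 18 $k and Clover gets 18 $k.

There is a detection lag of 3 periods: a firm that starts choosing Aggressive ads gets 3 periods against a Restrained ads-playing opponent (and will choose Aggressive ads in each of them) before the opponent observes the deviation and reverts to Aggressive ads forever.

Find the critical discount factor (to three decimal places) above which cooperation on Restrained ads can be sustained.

A deviator earns 88 for 3 periods, then 18 forever; cooperating earns 40 forever. Multiplying the IC by (1−δ):
40 ≥ 88(1−δ^3) + 18δ^3, so 70·δ^3 ≥ 48 and δ^3 ≥ 24/35.
δ ≥ (24/35)^(1/3) ≈ 0.882.

0.882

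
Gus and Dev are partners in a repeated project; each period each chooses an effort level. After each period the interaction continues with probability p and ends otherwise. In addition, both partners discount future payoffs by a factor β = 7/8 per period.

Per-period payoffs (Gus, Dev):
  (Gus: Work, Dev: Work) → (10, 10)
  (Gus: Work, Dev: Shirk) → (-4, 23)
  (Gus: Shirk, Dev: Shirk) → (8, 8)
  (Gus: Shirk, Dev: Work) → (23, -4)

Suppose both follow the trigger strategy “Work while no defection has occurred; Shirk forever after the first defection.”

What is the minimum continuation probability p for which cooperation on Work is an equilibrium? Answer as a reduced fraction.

Expected continuation weight on next period's payoff is β·p = 7/8·p, which plays the role of the discount factor.
Cooperation requires 7/8·p ≥ (23−10)/(23−8) = 13/15, hence p ≥ 104/105.

104/105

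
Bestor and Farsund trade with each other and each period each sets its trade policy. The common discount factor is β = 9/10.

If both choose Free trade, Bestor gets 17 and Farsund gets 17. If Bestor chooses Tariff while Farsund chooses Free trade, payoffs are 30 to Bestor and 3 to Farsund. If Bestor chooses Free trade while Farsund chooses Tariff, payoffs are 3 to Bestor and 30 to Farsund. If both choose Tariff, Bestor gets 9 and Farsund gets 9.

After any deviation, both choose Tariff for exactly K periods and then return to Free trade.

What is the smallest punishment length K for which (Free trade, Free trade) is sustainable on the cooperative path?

No profitable deviation requires (17−9)(β+…+β^K) ≥ 30−17, i.e. β+…+β^K ≥ 13/8 ≈ 1.6250.
With β = 9/10, the partial sums are K=1: 0.9000, K=2: 1.7100.
K = 2 is the first length at which the sum reaches 1.6250.

2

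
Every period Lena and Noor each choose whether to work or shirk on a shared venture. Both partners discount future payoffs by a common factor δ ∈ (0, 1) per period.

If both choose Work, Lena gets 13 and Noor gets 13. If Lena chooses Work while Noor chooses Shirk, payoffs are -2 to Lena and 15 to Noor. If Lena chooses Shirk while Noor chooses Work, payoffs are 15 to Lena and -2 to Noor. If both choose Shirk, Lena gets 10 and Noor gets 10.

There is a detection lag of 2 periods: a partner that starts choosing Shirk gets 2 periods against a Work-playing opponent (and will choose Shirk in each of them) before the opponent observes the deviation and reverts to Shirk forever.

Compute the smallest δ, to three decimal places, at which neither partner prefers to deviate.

Deviating for the 2 undetected periods gains 15−13 = 2 per period over cooperation, then loses 13−10 = 3 per period forever once punishment starts.
Gain: 2(1 + δ + … + δ^1); loss: 3·δ^2/(1−δ).
No profitable deviation ⇔ 2(1−δ^2) ≤ 3·δ^2, i.e. δ^2 ≥ 2/(2+3) = 2/5.
Hence δ ≥ (2/5)^(1/2) ≈ 0.632.

0.632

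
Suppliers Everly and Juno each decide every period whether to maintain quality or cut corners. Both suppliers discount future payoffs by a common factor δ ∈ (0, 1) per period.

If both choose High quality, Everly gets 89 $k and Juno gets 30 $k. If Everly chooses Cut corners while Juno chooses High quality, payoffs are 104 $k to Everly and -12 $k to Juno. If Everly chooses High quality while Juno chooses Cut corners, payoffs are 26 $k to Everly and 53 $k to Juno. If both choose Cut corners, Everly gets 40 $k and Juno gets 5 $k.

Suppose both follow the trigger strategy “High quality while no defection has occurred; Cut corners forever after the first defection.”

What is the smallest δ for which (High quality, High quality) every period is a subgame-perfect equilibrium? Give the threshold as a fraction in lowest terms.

23/48

Everly: cooperation gives 89 each period; deviation gives 104 once then 40 forever.
  89/(1−δ) ≥ 104 + 40δ/(1−δ) ⇒ δ ≥ 15/64.
Juno: cooperation gives 30 each period; deviation gives 53 once then 5 forever.
  δ ≥ 23/48.
Both must hold, so the binding constraint is Juno's: δ ≥ 23/48.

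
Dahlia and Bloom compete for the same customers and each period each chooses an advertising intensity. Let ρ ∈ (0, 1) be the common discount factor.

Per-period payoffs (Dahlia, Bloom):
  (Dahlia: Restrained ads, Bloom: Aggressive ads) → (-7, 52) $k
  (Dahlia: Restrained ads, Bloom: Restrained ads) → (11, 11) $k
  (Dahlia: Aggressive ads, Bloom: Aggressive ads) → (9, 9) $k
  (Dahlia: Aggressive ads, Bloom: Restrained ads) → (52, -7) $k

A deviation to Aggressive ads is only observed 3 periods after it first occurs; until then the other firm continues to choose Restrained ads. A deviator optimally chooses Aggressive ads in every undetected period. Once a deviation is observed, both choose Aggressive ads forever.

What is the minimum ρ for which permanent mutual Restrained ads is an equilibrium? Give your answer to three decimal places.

0.984

The best deviation is to choose Aggressive ads for all 3 undetected periods, earning 52 each, then 9 forever once detected.
Deviation value: 52(1−ρ^3)/(1−ρ) + 9ρ^3/(1−ρ); cooperation value: 11/(1−ρ).
IC: 11 ≥ 52(1−ρ^3) + 9ρ^3 = 52 − 43ρ^3.
So ρ^3 ≥ 41/43, giving ρ ≥ (41/43)^(1/3) ≈ 0.984.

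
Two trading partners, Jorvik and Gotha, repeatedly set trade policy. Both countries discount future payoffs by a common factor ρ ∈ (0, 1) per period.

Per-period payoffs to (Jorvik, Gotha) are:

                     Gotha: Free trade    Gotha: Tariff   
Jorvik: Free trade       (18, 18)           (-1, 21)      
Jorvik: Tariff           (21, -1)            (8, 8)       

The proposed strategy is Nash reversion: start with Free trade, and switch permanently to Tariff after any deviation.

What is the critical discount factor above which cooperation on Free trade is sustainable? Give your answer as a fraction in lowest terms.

One-period gain from deviating is 21 − 18 = 3. The loss is 18 − 8 = 10 in every subsequent period, with present value 10·ρ/(1−ρ).
Deviation is unprofitable when 10·ρ/(1−ρ) ≥ 3, i.e. ρ/(1−ρ) ≥ 3/10.
Equivalently ρ ≥ 3/(3+10) = 3/13.

3/13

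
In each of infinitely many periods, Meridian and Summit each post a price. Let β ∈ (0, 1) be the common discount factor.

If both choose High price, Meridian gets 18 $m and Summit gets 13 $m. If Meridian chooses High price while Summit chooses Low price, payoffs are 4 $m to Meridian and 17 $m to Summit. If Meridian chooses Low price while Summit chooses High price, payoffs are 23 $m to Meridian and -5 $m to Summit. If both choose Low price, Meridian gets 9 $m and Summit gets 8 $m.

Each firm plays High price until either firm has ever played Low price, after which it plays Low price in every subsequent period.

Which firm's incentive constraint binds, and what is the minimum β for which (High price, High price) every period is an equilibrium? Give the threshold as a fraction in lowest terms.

Meridian's threshold: (23−18)/(23−9) = 5/14.
Summit's threshold: (17−13)/(17−8) = 4/9.
5/14 < 4/9, so Summit binds and β* = 4/9.

Summit; β ≥ 4/9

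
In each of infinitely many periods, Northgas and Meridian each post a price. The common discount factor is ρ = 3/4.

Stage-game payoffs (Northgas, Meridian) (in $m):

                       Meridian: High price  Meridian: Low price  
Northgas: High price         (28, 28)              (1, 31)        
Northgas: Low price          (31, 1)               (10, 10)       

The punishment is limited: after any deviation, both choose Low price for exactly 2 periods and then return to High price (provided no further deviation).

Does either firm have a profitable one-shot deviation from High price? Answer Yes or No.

A one-shot deviation gives 31 now, then 10 for 2 periods, then back to 28.
Gain from deviating: (31−28) today; loss: (28−10) in each of the next 2 periods.
No-deviation condition: (28−10)(ρ+…+ρ^2) ≥ 31−28, i.e. ρ+…+ρ^2 ≥ 1/6.
At ρ = 3/4: ρ+…+ρ^2 = 1.3125 ≥ 0.1667.
So cooperation is sustainable.

No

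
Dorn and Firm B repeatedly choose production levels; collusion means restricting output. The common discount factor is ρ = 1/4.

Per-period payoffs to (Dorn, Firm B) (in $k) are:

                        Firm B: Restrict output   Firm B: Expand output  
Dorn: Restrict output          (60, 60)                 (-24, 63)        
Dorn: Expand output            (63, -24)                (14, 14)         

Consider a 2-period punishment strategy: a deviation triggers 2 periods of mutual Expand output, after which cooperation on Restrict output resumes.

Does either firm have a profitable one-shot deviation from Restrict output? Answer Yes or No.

No

A one-shot deviation gives 63 now, then 14 for 2 periods, then back to 60.
Gain from deviating: (63−60) today; loss: (60−14) in each of the next 2 periods.
No-deviation condition: (60−14)(ρ+…+ρ^2) ≥ 63−60, i.e. ρ+…+ρ^2 ≥ 3/46.
At ρ = 1/4: ρ+…+ρ^2 = 0.3125 ≥ 0.0652.
So cooperation is sustainable.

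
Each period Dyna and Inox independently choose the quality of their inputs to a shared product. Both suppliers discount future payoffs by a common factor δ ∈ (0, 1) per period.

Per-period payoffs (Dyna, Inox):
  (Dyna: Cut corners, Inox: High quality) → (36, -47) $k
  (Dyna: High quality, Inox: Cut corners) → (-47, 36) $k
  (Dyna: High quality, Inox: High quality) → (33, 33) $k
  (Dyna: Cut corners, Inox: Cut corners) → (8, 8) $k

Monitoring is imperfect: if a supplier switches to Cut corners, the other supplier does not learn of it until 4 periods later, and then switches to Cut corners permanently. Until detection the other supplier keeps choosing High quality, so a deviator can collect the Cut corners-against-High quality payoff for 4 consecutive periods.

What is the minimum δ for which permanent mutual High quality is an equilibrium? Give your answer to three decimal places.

0.572

Deviating for the 4 undetected periods gains 36−33 = 3 per period over cooperation, then loses 33−8 = 25 per period forever once punishment starts.
Gain: 3(1 + δ + … + δ^3); loss: 25·δ^4/(1−δ).
No profitable deviation ⇔ 3(1−δ^4) ≤ 25·δ^4, i.e. δ^4 ≥ 3/(3+25) = 3/28.
Hence δ ≥ (3/28)^(1/4) ≈ 0.572.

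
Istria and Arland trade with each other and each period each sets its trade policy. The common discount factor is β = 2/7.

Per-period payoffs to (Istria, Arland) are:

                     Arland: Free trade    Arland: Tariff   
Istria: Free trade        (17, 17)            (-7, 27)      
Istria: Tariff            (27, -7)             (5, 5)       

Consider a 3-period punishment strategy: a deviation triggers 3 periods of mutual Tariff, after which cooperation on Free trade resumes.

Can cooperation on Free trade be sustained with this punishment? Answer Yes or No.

IC: β+…+β^3 ≥ (27−17)/(17−5) = 5/6.
At β = 2/7: partial sum = 0.3907 < 0.8333. Cooperation not sustainable.

No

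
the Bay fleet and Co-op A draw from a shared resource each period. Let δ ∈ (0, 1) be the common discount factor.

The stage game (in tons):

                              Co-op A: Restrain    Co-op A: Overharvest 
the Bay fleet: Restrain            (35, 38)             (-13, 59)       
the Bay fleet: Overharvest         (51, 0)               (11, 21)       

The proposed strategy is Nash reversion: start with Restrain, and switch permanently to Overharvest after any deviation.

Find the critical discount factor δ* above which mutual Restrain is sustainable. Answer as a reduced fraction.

21/38

the Bay fleet: cooperation gives 35 each period; deviation gives 51 once then 11 forever.
  35/(1−δ) ≥ 51 + 11δ/(1−δ) ⇒ δ ≥ 16/40 = 2/5.
Co-op A: cooperation gives 38 each period; deviation gives 59 once then 21 forever.
  δ ≥ 21/38.
Both must hold, so the binding constraint is Co-op A's: δ ≥ 21/38.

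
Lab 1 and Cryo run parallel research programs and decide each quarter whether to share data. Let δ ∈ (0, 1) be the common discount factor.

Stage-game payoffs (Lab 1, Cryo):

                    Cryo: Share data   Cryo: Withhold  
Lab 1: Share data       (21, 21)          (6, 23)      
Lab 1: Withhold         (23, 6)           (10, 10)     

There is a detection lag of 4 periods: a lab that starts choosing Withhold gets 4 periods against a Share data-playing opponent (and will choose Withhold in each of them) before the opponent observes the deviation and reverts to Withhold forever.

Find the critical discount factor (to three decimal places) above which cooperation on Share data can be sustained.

A deviator earns 23 for 4 periods, then 10 forever; cooperating earns 21 forever. Multiplying the IC by (1−δ):
21 ≥ 23(1−δ^4) + 10δ^4, so 13·δ^4 ≥ 2 and δ^4 ≥ 2/13.
δ ≥ (2/13)^(1/4) ≈ 0.626.

0.626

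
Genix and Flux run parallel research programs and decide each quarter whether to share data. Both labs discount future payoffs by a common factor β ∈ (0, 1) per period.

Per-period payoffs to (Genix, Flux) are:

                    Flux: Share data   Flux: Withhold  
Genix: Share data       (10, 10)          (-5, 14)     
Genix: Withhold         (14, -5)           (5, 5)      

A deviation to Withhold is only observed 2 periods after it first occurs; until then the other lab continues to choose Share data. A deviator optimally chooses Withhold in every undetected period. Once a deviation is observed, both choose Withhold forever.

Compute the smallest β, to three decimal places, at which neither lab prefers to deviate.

A deviator earns 14 for 2 periods, then 5 forever; cooperating earns 10 forever. Multiplying the IC by (1−β):
10 ≥ 14(1−β^2) + 5β^2, so 9·β^2 ≥ 4 and β^2 ≥ 4/9.
β ≥ (4/9)^(1/2) ≈ 0.667.

0.667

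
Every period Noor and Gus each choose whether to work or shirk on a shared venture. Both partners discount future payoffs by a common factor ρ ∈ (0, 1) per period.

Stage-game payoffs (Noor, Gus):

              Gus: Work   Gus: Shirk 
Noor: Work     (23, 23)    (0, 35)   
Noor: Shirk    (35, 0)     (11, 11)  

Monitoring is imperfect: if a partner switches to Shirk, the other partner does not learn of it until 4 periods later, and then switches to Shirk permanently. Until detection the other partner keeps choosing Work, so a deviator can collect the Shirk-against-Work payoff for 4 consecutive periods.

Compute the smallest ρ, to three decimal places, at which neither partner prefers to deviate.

Deviating for the 4 undetected periods gains 35−23 = 12 per period over cooperation, then loses 23−11 = 12 per period forever once punishment starts.
Gain: 12(1 + ρ + … + ρ^3); loss: 12·ρ^4/(1−ρ).
No profitable deviation ⇔ 12(1−ρ^4) ≤ 12·ρ^4, i.e. ρ^4 ≥ 12/(12+12) = 1/2.
Hence ρ ≥ (1/2)^(1/4) ≈ 0.841.

0.841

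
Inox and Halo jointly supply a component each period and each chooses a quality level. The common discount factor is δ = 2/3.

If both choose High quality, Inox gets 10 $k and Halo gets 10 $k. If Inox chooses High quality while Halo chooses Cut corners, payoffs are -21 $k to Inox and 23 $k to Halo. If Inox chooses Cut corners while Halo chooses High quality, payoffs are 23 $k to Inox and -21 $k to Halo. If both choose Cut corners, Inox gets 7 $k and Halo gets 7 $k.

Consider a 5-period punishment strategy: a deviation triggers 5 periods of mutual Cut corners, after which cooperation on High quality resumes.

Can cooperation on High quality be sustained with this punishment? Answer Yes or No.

Comparing payoff streams over the 6 periods until play realigns: cooperate → 10(1+δ+…+δ^5); deviate → 23 + 7(δ+…+δ^5).
Cooperation is sustained iff (10−7)(δ+…+δ^5) ≥ 23−10.
δ+…+δ^5 = 2/3·(1−(2/3)^5)/(1−2/3) = 1.7366, and (23−10)/(10−7) = 4.3333.
1.7366 < 4.3333, so cooperation is not sustainable.

No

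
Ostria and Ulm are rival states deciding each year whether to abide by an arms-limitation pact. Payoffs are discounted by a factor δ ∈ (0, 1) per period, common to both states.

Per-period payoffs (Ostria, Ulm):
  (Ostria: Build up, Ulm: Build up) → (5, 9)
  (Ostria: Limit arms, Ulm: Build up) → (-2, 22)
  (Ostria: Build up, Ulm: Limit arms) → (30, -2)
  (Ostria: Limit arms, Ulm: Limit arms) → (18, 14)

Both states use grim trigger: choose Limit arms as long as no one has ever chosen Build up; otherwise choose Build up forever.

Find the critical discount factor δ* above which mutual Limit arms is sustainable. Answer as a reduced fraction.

Ostria: cooperation gives 18 each period; deviation gives 30 once then 5 forever.
  18/(1−δ) ≥ 30 + 5δ/(1−δ) ⇒ δ ≥ 12/25.
Ulm: cooperation gives 14 each period; deviation gives 22 once then 9 forever.
  δ ≥ 8/13.
Both must hold, so the binding constraint is Ulm's: δ ≥ 8/13.

8/13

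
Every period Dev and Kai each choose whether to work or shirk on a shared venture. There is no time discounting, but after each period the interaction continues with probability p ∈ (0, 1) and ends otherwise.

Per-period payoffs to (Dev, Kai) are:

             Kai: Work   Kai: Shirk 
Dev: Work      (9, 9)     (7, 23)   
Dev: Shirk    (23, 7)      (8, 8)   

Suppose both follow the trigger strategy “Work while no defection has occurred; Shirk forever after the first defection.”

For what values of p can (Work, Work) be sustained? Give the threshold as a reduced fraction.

14/15

With no time discounting, the continuation probability p plays the role of the discount factor.
Grim-trigger IC: 9/(1−p) ≥ 23 + 8p/(1−p) ⇒ p ≥ (23−9)/(23−8) = 14/15.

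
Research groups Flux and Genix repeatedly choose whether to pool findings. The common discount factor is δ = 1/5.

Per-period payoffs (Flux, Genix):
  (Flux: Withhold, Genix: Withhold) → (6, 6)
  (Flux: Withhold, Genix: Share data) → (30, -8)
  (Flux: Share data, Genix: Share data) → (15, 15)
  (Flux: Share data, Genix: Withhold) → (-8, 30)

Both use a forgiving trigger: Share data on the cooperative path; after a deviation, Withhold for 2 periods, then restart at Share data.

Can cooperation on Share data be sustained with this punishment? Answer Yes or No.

No

Comparing payoff streams over the 3 periods until play realigns: cooperate → 15(1+δ+…+δ^2); deviate → 30 + 6(δ+…+δ^2).
Cooperation is sustained iff (15−6)(δ+…+δ^2) ≥ 30−15.
δ+…+δ^2 = 1/5·(1−(1/5)^2)/(1−1/5) = 0.2400, and (30−15)/(15−6) = 1.6667.
0.2400 < 1.6667, so cooperation is not sustainable.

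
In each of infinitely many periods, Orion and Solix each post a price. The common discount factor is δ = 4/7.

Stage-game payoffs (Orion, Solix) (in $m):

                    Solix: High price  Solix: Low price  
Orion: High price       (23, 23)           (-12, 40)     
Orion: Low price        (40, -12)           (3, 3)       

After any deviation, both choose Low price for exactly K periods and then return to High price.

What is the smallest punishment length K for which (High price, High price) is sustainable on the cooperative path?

2

Need Σ_{k=1}^{K} δ^k ≥ (40−23)/(23−3) = 0.8500 at δ = 4/7.
At K = 1 the sum is 0.5714 < 0.8500; at K = 2 it is 0.8980 ≥ 0.8500.
So the minimum punishment length is K = 2.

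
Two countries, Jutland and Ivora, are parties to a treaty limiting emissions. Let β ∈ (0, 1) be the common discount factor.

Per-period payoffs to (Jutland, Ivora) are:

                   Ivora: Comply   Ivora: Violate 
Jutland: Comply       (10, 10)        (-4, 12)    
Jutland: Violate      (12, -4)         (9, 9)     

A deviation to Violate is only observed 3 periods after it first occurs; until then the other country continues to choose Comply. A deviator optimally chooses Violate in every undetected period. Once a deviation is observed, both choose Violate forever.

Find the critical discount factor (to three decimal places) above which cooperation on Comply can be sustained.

A deviator earns 12 for 3 periods, then 9 forever; cooperating earns 10 forever. Multiplying the IC by (1−β):
10 ≥ 12(1−β^3) + 9β^3, so 3·β^3 ≥ 2 and β^3 ≥ 2/3.
β ≥ (2/3)^(1/3) ≈ 0.874.

0.874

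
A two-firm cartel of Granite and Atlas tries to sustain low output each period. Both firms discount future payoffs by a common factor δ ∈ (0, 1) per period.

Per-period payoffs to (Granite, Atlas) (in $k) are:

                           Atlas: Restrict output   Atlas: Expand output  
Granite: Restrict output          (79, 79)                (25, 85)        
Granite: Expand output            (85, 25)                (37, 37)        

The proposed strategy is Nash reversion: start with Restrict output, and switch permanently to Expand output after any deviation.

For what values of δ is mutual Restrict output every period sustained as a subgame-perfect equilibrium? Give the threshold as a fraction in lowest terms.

Under grim trigger the critical discount factor is (T−C)/(T−P) with T = 85, C = 79, P = 37.
δ* = (85−79)/(85−37) = 6/48 = 1/8.

1/8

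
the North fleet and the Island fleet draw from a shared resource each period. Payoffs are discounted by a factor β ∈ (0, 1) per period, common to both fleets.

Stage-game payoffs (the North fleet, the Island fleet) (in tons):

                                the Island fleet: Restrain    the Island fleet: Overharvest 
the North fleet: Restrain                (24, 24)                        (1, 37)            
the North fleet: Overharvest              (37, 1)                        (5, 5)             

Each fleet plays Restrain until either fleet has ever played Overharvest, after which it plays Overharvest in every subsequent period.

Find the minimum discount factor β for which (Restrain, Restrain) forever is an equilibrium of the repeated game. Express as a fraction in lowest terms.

13/32

Cooperation forever yields 24 each period: 24/(1−β).
Deviating yields 37 once, then 5 forever: 37 + 5β/(1−β).
No profitable deviation requires 24/(1−β) ≥ 37 + 5β/(1−β).
Multiplying by (1−β): 24 ≥ 37(1−β) + 5β = 37 − 32β.
So 32β ≥ 13, i.e. β ≥ 13/32.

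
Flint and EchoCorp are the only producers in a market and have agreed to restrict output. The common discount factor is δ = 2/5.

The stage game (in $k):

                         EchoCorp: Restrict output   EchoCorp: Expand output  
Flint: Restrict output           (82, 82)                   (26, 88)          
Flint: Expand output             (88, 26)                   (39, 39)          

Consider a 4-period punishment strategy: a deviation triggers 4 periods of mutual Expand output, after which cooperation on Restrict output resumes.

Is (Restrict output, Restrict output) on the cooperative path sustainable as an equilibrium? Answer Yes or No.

Comparing payoff streams over the 5 periods until play realigns: cooperate → 82(1+δ+…+δ^4); deviate → 88 + 39(δ+…+δ^4).
Cooperation is sustained iff (82−39)(δ+…+δ^4) ≥ 88−82.
δ+…+δ^4 = 2/5·(1−(2/5)^4)/(1−2/5) = 0.6496, and (88−82)/(82−39) = 0.1395.
0.6496 ≥ 0.1395, so cooperation is sustainable.

Yes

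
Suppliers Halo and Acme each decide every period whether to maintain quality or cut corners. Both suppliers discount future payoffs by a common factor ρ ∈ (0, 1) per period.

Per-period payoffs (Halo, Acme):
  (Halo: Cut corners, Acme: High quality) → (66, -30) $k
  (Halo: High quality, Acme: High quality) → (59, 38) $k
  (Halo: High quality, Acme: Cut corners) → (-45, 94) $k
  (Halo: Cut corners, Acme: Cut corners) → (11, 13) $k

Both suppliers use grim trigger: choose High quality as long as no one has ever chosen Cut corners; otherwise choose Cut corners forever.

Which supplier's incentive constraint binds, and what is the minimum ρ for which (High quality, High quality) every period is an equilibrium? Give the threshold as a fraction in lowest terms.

Halo's threshold: (66−59)/(66−11) = 7/55.
Acme's threshold: (94−38)/(94−13) = 56/81.
7/55 < 56/81, so Acme binds and ρ* = 56/81.

Acme; ρ ≥ 56/81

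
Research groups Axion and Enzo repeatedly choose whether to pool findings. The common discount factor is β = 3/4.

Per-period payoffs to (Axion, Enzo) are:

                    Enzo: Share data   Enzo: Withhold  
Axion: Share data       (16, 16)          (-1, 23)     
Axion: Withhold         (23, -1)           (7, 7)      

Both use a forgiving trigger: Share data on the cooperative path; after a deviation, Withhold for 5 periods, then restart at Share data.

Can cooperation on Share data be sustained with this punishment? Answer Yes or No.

IC: β+…+β^5 ≥ (23−16)/(16−7) = 7/9.
At β = 3/4: partial sum = 2.2881 ≥ 0.7778. Cooperation sustainable.

Yes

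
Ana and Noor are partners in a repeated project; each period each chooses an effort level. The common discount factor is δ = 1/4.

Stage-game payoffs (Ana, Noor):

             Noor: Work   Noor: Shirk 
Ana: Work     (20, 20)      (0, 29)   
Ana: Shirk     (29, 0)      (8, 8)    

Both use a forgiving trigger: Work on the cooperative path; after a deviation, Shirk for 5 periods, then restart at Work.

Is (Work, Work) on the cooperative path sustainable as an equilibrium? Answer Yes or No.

A one-shot deviation gives 29 now, then 8 for 5 periods, then back to 20.
Gain from deviating: (29−20) today; loss: (20−8) in each of the next 5 periods.
No-deviation condition: (20−8)(δ+…+δ^5) ≥ 29−20, i.e. δ+…+δ^5 ≥ 3/4.
At δ = 1/4: δ+…+δ^5 = 0.3330 < 0.7500.
So cooperation is not sustainable.

No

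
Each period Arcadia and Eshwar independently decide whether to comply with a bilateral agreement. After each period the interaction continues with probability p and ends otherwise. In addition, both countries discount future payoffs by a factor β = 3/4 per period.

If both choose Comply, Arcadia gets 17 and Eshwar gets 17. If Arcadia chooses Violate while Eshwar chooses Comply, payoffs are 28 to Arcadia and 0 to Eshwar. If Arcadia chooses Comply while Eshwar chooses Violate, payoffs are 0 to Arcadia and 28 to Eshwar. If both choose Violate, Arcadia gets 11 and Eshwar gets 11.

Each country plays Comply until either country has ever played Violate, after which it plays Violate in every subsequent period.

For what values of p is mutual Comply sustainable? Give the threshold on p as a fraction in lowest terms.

Expected continuation weight on next period's payoff is β·p = 3/4·p, which plays the role of the discount factor.
Cooperation requires 3/4·p ≥ (28−17)/(28−11) = 11/17, hence p ≥ 44/51.

44/51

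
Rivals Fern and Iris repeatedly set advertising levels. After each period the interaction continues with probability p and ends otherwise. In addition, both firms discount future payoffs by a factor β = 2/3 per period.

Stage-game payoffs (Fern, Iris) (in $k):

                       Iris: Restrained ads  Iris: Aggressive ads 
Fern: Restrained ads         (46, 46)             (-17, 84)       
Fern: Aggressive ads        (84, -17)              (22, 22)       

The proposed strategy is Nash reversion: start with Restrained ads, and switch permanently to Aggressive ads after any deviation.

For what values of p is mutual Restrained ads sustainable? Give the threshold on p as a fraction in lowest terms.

With continuation probability p and discount β, the effective per-period discount factor is βp.
Grim-trigger IC: βp ≥ (84−46)/(84−22) = 19/31.
So p ≥ (19/31)/(2/3) = 57/62.

57/62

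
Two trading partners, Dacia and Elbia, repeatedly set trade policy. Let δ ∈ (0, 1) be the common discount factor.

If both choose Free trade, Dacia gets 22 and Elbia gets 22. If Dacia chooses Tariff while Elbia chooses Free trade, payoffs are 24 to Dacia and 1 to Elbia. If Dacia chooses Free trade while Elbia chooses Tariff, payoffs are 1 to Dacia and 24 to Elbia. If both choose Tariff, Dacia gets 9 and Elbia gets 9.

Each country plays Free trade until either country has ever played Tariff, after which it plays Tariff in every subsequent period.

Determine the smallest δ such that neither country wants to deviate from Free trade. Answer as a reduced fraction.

22/(1−δ) ≥ 24 + 9δ/(1−δ)
22 ≥ 24 − 15δ
δ ≥ 2/15.

2/15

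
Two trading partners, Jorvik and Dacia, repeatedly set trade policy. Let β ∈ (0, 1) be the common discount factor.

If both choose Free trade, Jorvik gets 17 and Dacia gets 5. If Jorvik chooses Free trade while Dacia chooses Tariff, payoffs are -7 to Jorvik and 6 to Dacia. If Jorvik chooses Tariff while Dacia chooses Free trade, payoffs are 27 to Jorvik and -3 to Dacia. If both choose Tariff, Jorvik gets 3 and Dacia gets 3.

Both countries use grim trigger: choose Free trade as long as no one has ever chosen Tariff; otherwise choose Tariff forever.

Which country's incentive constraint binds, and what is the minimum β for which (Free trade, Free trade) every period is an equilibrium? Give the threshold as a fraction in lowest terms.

Jorvik: cooperation gives 17 each period; deviation gives 27 once then 3 forever.
  17/(1−β) ≥ 27 + 3β/(1−β) ⇒ β ≥ 10/24 = 5/12.
Dacia: cooperation gives 5 each period; deviation gives 6 once then 3 forever.
  β ≥ 1/3.
Both must hold, so the binding constraint is Jorvik's: β ≥ 5/12.

Jorvik; β ≥ 5/12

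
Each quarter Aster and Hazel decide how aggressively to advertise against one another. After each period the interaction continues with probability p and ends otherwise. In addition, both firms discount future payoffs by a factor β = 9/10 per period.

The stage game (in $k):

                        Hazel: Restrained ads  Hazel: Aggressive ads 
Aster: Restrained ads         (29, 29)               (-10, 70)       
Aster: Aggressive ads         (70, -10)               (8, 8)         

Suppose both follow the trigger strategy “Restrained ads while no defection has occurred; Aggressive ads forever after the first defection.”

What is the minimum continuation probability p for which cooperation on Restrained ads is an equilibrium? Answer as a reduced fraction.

Expected continuation weight on next period's payoff is β·p = 9/10·p, which plays the role of the discount factor.
Cooperation requires 9/10·p ≥ (70−29)/(70−8) = 41/62, hence p ≥ 205/279.

205/279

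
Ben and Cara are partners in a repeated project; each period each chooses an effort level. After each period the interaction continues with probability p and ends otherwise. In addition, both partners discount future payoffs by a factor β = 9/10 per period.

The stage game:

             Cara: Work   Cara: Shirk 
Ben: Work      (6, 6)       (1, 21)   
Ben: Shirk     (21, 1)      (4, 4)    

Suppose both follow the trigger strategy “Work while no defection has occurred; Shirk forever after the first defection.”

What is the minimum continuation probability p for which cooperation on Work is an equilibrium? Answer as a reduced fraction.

Expected continuation weight on next period's payoff is β·p = 9/10·p, which plays the role of the discount factor.
Cooperation requires 9/10·p ≥ (21−6)/(21−4) = 15/17, hence p ≥ 50/51.

50/51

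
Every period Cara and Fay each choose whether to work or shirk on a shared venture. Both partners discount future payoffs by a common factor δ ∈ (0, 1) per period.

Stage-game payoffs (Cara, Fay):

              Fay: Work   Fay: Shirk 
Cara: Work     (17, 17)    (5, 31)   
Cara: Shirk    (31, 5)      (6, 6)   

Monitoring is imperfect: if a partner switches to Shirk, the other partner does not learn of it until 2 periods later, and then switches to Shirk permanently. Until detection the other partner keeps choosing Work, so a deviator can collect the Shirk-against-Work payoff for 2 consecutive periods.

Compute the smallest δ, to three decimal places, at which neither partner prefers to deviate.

Deviating for the 2 undetected periods gains 31−17 = 14 per period over cooperation, then loses 17−6 = 11 per period forever once punishment starts.
Gain: 14(1 + δ + … + δ^1); loss: 11·δ^2/(1−δ).
No profitable deviation ⇔ 14(1−δ^2) ≤ 11·δ^2, i.e. δ^2 ≥ 14/(14+11) = 14/25.
Hence δ ≥ (14/25)^(1/2) ≈ 0.748.

0.748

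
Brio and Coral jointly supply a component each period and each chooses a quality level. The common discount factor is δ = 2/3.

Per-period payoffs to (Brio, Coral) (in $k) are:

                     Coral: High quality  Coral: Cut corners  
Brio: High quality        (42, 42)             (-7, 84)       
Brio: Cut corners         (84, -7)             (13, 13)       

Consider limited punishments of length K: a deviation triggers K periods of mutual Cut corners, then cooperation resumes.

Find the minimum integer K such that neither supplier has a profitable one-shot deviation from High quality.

4

Need Σ_{k=1}^{K} δ^k ≥ (84−42)/(42−13) = 1.4483 at δ = 2/3.
At K = 3 the sum is 1.4074 < 1.4483; at K = 4 it is 1.6049 ≥ 1.4483.
So the minimum punishment length is K = 4.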